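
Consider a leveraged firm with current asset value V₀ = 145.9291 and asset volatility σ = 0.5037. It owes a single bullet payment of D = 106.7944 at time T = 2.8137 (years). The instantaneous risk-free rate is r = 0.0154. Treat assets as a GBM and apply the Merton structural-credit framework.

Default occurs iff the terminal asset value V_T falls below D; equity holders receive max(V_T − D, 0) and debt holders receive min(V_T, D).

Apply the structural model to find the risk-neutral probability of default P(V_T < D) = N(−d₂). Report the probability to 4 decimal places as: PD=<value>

PD=0.5007

Equity is a call on the firm's assets struck at D = 106.7944:
d₁ = [ln(V₀/D) + (r + σ²/2)T] / (σ√T)
   = [ln(145.9291/106.7944) + (0.0154 + 0.5·0.5037²)·2.8137] / (0.5037·√2.8137)
   = [0.312215 + 0.400268] / 0.844911 = 0.843265
d₂ = d₁ − σ√T = 0.843265 − 0.844911 = -0.001646
risk-neutral PD = N(−d₂) = N(0.001646) = 0.500657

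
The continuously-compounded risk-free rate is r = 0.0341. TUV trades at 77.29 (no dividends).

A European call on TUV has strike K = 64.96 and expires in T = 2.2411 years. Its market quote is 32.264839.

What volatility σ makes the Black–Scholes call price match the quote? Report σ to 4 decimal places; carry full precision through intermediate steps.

sigma = 0.5727

At σ = 0.5727 the Black–Scholes value reproduces the quote:
σ√T = 0.5727·√2.2411 = 0.857349
d₁ = (ln(S/K) + (r+σ²/2)T) / (σ√T) = (ln(77.29/64.96) + (0.0341+0.5727²/2)·2.2411) / 0.857349 = (0.173793 + 0.443945) / 0.857349 = 0.720521
d₂ = d₁ − σ√T = 0.720521 − 0.857349 = -0.136828
e^{−rT} = 0.926426
N(d₁) = 0.764398,  N(d₂) = 0.445583
V = S·N(d₁) − K·e^{−rT}·N(d₂) = 59.080314 − 26.815475 = 32.264839 (equal to the quote); since ∂V/∂σ > 0 for all σ, the implied volatility is unique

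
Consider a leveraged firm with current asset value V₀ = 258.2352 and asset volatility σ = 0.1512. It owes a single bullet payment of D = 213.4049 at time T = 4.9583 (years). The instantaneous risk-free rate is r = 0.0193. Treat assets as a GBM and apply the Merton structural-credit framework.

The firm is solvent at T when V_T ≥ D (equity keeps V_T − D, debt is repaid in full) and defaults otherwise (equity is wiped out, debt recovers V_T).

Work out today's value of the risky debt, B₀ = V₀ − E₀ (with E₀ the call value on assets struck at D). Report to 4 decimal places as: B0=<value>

Equity is a call on the firm's assets struck at D = 213.4049:
d₁ = [ln(V₀/D) + (r + σ²/2)T] / (σ√T)
   = [ln(258.2352/213.4049) + (0.0193 + 0.5·0.1512²)·4.9583] / (0.1512·√4.9583)
   = [0.190679 + 0.152372] / 0.336681 = 1.018923
d₂ = d₁ − σ√T = 1.018923 − 0.336681 = 0.682242
N(d₁) = 0.845880,  N(d₂) = 0.752457,  e^(−rT) = 0.908741
E₀ = V₀·N(d₁) − D·e^(−rT)·N(d₂)
   = 258.2352·0.845880 − 213.4049·0.908741·0.752457 = 72.512210
B₀ = V₀ − E₀ = 258.2352 − 72.512210 = 185.722990

B0=185.7230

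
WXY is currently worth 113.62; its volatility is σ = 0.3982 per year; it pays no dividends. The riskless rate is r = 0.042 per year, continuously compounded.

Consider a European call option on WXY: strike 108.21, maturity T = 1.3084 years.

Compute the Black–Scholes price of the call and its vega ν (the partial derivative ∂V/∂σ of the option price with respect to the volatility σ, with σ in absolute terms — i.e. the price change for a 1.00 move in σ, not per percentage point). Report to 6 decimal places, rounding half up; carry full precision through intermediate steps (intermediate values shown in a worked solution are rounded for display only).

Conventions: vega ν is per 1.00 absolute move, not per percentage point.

price = 25.551819
ν = 46.739282

σ√T = 0.3982·√1.3084 = 0.455482
d₁ = (ln(S/K) + (r+σ²/2)T) / (σ√T) = (ln(113.62/108.21) + (0.042+0.3982²/2)·1.3084) / 0.455482 = (0.048786 + 0.158685) / 0.455482 = 0.455497
d₂ = d₁ − σ√T = 0.455497 − 0.455482 = 0.000014
e^{−rT} = 0.946530
N(d₁) = 0.675624,  N(d₂) = 0.500006
Call price V = S·N(d₁) − K·e^{−rT}·N(d₂) = 76.764397 − 51.212578 = 25.551819
φ(d₁) = (1/√(2π))·e^{−d₁²/2} = 0.359631
ν = S·φ(d₁)·√T = 46.739282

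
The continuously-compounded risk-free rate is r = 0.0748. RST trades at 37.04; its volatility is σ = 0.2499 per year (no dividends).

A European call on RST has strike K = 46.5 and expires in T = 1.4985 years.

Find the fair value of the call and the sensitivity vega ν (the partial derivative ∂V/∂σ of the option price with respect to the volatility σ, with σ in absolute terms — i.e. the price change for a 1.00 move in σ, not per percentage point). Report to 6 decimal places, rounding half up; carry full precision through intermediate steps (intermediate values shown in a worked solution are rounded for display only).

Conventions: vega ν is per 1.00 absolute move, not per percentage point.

price = 2.846168
ν = 17.639955

σ√T = 0.2499·√1.4985 = 0.305911
d₁ = (ln(S/K) + (r+σ²/2)T) / (σ√T) = (ln(37.04/46.5) + (0.0748+0.2499²/2)·1.4985) / 0.305911 = (-0.227454 + 0.158878) / 0.305911 = -0.224168
d₂ = d₁ − σ√T = -0.224168 − 0.305911 = -0.530079
e^{−rT} = 0.893966
N(d₁) = 0.411313,  N(d₂) = 0.298029
Call price V = S·N(d₁) − K·e^{−rT}·N(d₂) = 15.235042 − 12.388874 = 2.846168
φ(d₁) = (1/√(2π))·e^{−d₁²/2} = 0.389043
ν = S·φ(d₁)·√T = 17.639955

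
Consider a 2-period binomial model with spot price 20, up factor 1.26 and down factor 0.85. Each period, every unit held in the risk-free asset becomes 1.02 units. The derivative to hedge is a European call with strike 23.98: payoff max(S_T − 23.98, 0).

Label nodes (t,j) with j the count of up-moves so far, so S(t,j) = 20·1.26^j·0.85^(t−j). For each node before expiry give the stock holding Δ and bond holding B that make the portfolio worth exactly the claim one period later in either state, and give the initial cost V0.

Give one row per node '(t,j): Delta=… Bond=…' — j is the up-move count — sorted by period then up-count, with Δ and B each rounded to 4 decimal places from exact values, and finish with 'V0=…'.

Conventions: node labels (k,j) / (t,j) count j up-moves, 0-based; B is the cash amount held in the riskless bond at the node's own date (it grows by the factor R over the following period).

Risk-neutral probability p* = (R−d)/(u−d) = (1.02−0.85)/(1.26−0.85) = 0.4146.
At maturity the claim pays: V(2,0)=0.0000, V(2,1)=0.0000, V(2,2)=7.7720
Node (1,0) S=17.0000: V=(p*·0.0000+(1−p*)·0.0000)/1.02=0.0000; Δ=(0.0000−0.0000)/(21.4200−14.4500)=0.0000; B=V−Δ·S=0.0000
Node (1,1) S=25.2000: V=(p*·7.7720+(1−p*)·0.0000)/1.02=3.1593; Δ=(7.7720−0.0000)/(31.7520−21.4200)=0.7522; B=V−Δ·S=-15.7967
Node (0,0) S=20.0000: V=(p*·3.1593+(1−p*)·0.0000)/1.02=1.2843; Δ=(3.1593−0.0000)/(25.2000−17.0000)=0.3853; B=V−Δ·S=-6.4214
As a check, the time-0 holding Δ(0,0)·S0 + B(0,0) comes to 1.2843 — exactly V0.

(0,0): Delta=0.3853 Bond=-6.4214
(1,0): Delta=0.0000 Bond=0.0000
(1,1): Delta=0.7522 Bond=-15.7967
V0=1.2843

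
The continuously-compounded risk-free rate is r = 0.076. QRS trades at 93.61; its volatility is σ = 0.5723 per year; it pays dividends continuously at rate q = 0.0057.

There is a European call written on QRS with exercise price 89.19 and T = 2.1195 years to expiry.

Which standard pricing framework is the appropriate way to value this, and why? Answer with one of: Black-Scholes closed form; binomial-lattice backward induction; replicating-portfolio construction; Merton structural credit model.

Key observation: everything needed for the exact continuous-time valuation of the European call on QRS (strike 89.19) is given, and no feature rules the closed form out.

framework: Black-Scholes closed form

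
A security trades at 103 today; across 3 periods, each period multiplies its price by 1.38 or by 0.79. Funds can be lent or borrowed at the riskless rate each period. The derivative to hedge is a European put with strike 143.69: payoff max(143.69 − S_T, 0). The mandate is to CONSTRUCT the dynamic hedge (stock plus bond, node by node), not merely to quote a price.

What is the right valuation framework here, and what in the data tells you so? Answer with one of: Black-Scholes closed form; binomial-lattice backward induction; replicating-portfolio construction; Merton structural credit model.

Key observation: the task asks for the hedge itself — share and bond holdings at every node of the 3-period tree on spot 103 with factors 1.38/0.79 — which is exactly what the replicating-portfolio construction produces.

framework: replicating-portfolio construction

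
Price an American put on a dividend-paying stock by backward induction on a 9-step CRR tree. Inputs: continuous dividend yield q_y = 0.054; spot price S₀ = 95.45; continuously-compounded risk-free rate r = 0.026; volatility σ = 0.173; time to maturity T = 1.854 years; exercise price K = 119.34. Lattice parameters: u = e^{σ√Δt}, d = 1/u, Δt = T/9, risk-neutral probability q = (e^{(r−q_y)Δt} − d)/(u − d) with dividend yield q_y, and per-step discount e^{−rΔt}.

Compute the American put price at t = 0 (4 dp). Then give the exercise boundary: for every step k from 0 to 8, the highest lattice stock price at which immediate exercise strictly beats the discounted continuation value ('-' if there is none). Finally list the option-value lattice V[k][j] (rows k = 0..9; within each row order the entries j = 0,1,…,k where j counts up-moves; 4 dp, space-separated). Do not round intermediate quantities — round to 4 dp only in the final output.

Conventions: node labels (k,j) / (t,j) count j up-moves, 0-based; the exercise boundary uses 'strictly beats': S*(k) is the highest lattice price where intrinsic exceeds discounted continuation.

Δt=0.20600, u=1.08168, d=0.92448, q=0.44379, disc=e^(-rΔt)=0.99466
k=9 terminal: V=max(K-S,0) → 72.2565 64.2503 54.8827 43.9222 31.0980 16.0932 0.0000 0.0000 0.0000 0.0000
k=8: j=0 S=50.9296 intr=68.4104 cont=68.3364 V=68.4104[EX]; j=1 S=59.5897 intr=59.7503 cont=59.7720 V=59.7720[hold]; j=2 S=69.7225 intr=49.6175 cont=49.7513 V=49.7513[hold]; j=3 S=81.5783 intr=37.7617 cont=38.0267 V=38.0267[hold]; j=4 S=95.4500 intr=23.8900 cont=24.3084 V=24.3084[hold]; j=5 S=111.6805 intr=7.6595 cont=8.9033 V=8.9033[hold]; j=6 S=130.6709 intr=0.0000 cont=0.0000 V=0.0000[hold]; j=7 S=152.8905 intr=0.0000 cont=0.0000 V=0.0000[hold]; j=8 S=178.8883 intr=0.0000 cont=0.0000 V=0.0000[hold]  S*(8)=50.9296
k=7: j=0 S=55.0897 intr=64.2503 cont=64.2318 V=64.2503[EX]; j=1 S=64.4573 intr=54.8827 cont=55.0294 V=55.0294[hold]; j=2 S=75.4178 intr=43.9222 cont=44.3101 V=44.3101[hold]; j=3 S=88.2420 intr=31.0980 cont=31.7680 V=31.7680[hold]; j=4 S=103.2468 intr=16.0932 cont=17.3784 V=17.3784[hold]; j=5 S=120.8031 intr=0.0000 cont=4.9256 V=4.9256[hold]; j=6 S=141.3448 intr=0.0000 cont=0.0000 V=0.0000[hold]; j=7 S=165.3793 intr=0.0000 cont=0.0000 V=0.0000[hold]  S*(7)=55.0897
k=6: j=0 S=59.5897 intr=59.7503 cont=59.8367 V=59.8367[hold]; j=1 S=69.7225 intr=49.6175 cont=50.0037 V=50.0037[hold]; j=2 S=81.5783 intr=37.7617 cont=38.5370 V=38.5370[hold]; j=3 S=95.4500 intr=23.8900 cont=25.2464 V=25.2464[hold]; j=4 S=111.6805 intr=7.6595 cont=11.7886 V=11.7886[hold]; j=5 S=130.6709 intr=0.0000 cont=2.7250 V=2.7250[hold]; j=6 S=152.8905 intr=0.0000 cont=0.0000 V=0.0000[hold]  S*(6)=-
k=5: j=0 S=64.4573 intr=54.8827 cont=55.1766 V=55.1766[hold]; j=1 S=75.4178 intr=43.9222 cont=44.6749 V=44.6749[hold]; j=2 S=88.2420 intr=31.0980 cont=32.4644 V=32.4644[hold]; j=3 S=103.2468 intr=16.0932 cont=19.1710 V=19.1710[hold]; j=4 S=120.8031 intr=0.0000 cont=7.7248 V=7.7248[hold]; j=5 S=141.3448 intr=0.0000 cont=1.5076 V=1.5076[hold]  S*(5)=-
k=4: j=0 S=69.7225 intr=49.6175 cont=50.2462 V=50.2462[hold]; j=1 S=81.5783 intr=37.7617 cont=39.0463 V=39.0463[hold]; j=2 S=95.4500 intr=23.8900 cont=26.4229 V=26.4229[hold]; j=3 S=111.6805 intr=7.6595 cont=14.0159 V=14.0159[hold]; j=4 S=130.6709 intr=0.0000 cont=4.9391 V=4.9391[hold]  S*(4)=-
k=3: j=0 S=75.4178 intr=43.9222 cont=45.0339 V=45.0339[hold]; j=1 S=88.2420 intr=31.0980 cont=33.2655 V=33.2655[hold]; j=2 S=103.2468 intr=16.0932 cont=20.8051 V=20.8051[hold]; j=3 S=120.8031 intr=0.0000 cont=9.9343 V=9.9343[hold]  S*(3)=-
k=2: j=0 S=81.5783 intr=37.7617 cont=39.5985 V=39.5985[hold]; j=1 S=95.4500 intr=23.8900 cont=27.5875 V=27.5875[hold]; j=2 S=111.6805 intr=7.6595 cont=15.8953 V=15.8953[hold]  S*(2)=-
k=1: j=0 S=88.2420 intr=31.0980 cont=34.0850 V=34.0850[hold]; j=1 S=103.2468 intr=16.0932 cont=22.2789 V=22.2789[hold]  S*(1)=-
k=0: j=0 S=95.4500 intr=23.8900 cont=28.6915 V=28.6915[hold]  S*(0)=-

price = 28.6915
boundary = - - - - - - - 55.0897 50.9296
tree:
28.6915
34.0850 22.2789
39.5985 27.5875 15.8953
45.0339 33.2655 20.8051 9.9343
50.2462 39.0463 26.4229 14.0159 4.9391
55.1766 44.6749 32.4644 19.1710 7.7248 1.5076
59.8367 50.0037 38.5370 25.2464 11.7886 2.7250 0.0000
64.2503 55.0294 44.3101 31.7680 17.3784 4.9256 0.0000 0.0000
68.4104 59.7720 49.7513 38.0267 24.3084 8.9033 0.0000 0.0000 0.0000
72.2565 64.2503 54.8827 43.9222 31.0980 16.0932 0.0000 0.0000 0.0000 0.0000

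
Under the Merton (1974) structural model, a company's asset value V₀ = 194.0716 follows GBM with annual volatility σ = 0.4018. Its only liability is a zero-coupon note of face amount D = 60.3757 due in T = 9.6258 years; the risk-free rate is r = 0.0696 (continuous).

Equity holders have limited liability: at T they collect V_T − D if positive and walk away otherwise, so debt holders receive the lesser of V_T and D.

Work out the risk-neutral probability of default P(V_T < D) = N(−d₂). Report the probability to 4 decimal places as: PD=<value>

PD=0.1974

Apply the equity-as-call identities (strike 60.3757, horizon 9.6258 years):
d₁ = [ln(V₀/D) + (r + σ²/2)T] / (σ√T)
   = [ln(194.0716/60.3757) + (0.0696 + 0.5·0.4018²)·9.6258] / (0.4018·√9.6258)
   = [1.167640 + 1.446966] / 1.246604 = 2.097384
d₂ = d₁ − σ√T = 2.097384 − 1.246604 = 0.850780
risk-neutral PD = N(−d₂) = N(-0.850780) = 0.197446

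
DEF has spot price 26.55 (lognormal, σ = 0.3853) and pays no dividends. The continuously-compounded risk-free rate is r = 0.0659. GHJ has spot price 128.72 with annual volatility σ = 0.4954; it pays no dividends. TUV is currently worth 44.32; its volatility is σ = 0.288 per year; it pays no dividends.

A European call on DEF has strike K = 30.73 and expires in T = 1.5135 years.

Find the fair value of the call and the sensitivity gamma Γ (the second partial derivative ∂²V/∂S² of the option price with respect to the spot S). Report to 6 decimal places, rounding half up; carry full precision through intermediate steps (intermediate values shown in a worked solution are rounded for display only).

σ√T = 0.3853·√1.5135 = 0.474013
d₁ = (ln(S/K) + (r+σ²/2)T) / (σ√T) = (ln(26.55/30.73) + (0.0659+0.3853²/2)·1.5135) / 0.474013 = (-0.146210 + 0.212084) / 0.474013 = 0.138971
d₂ = d₁ − σ√T = 0.138971 − 0.474013 = -0.335042
e^{−rT} = 0.905073
N(d₁) = 0.555264,  N(d₂) = 0.368797
Call price V = S·N(d₁) − K·e^{−rT}·N(d₂) = 14.742248 − 10.257306 = 4.484941
φ(d₁) = (1/√(2π))·e^{−d₁²/2} = 0.395108
Γ = φ(d₁) / (S·σ·√T) = 0.031395

price = 4.484941
Γ = 0.031395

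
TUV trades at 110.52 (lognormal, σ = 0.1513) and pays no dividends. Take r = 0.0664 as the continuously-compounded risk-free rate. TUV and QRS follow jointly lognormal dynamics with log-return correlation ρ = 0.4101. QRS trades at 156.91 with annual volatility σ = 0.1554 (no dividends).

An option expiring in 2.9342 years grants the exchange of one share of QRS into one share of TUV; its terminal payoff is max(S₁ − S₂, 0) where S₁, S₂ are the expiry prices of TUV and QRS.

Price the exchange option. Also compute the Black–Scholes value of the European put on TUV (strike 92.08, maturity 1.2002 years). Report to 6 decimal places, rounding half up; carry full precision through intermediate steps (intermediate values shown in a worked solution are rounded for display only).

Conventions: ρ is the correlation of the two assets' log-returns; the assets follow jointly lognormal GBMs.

σ_eff = √(σ₁² + σ₂² − 2ρσ₁σ₂) = √(0.1513² + 0.1554² − 2·0.4101·0.1513·0.1554) = 0.166602
d₁ = (ln(S₁/S₂) + (q₂ − q₁ + σ_eff²/2)T) / (σ_eff√T) = (ln(110.52/156.91) + (0.0 − 0.0 + 0.013878)·2.9342) / 0.285381 = -1.085406
d₂ = d₁ − σ_eff√T = -1.085406 − 0.285381 = -1.370787
N(d₁) = 0.138871,  N(d₂) = 0.085221
V = S₁·e^{−q₁T}·N(d₁) − S₂·e^{−q₂T}·N(d₂) = 15.348015 − 13.371967 = 1.976047
[vanilla: TUV put K=92.08]
σ√T = 0.1513·√1.2002 = 0.165755
d₁ = (ln(S/K) + (r+σ²/2)T) / (σ√T) = (ln(110.52/92.08) + (0.0664+0.1513²/2)·1.2002) / 0.165755 = (0.182539 + 0.093431) / 0.165755 = 1.664926
d₂ = d₁ − σ√T = 1.664926 − 0.165755 = 1.499172
e^{−rT} = 0.923400
N(−d₁) = 0.047964,  N(−d₂) = 0.066915
price = K·e^{−rT}·N(−d₂) − S·N(−d₁) = 5.689517 − 5.300949 = 0.388568

exchange price = 1.976047
price(TUV put K=92.08) = 0.388568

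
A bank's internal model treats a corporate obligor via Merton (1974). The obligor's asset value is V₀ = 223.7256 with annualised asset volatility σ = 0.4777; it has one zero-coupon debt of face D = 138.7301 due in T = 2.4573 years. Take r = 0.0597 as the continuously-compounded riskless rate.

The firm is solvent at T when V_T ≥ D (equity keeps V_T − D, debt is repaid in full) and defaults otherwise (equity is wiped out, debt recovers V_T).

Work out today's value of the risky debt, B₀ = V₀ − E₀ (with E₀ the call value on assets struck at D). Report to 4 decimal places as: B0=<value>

B0=106.4964

Apply the equity-as-call identities (strike 138.7301, horizon 2.4573 years):
d₁ = [ln(V₀/D) + (r + σ²/2)T] / (σ√T)
   = [ln(223.7256/138.7301) + (0.0597 + 0.5·0.4777²)·2.4573] / (0.4777·√2.4573)
   = [0.477890 + 0.427075] / 0.748832 = 1.208503
d₂ = d₁ − σ√T = 1.208503 − 0.748832 = 0.459671
N(d₁) = 0.886573,  N(d₂) = 0.677124,  e^(−rT) = 0.863552
E₀ = V₀·N(d₁) − D·e^(−rT)·N(d₂)
   = 223.7256·0.886573 − 138.7301·0.863552·0.677124 = 117.229185
B₀ = V₀ − E₀ = 223.7256 − 117.229185 = 106.496415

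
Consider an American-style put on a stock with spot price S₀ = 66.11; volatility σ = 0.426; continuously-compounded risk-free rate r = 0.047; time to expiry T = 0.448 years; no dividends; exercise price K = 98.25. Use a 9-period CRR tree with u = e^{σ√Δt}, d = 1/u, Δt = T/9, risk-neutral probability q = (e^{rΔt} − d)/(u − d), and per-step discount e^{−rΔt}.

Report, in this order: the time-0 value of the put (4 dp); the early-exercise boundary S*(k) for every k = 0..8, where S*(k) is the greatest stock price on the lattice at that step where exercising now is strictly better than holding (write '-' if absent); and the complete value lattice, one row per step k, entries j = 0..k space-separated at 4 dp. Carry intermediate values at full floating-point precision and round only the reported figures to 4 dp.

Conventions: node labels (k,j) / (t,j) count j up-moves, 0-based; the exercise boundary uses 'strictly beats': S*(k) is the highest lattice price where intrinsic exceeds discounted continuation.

price = 32.2450
boundary = - 60.1160 66.1100 60.1160 66.1100 60.1160 66.1100 72.7017 79.9506
tree:
32.2450
38.1340 26.2348
43.5846 32.1400 20.1789
48.5410 38.1340 25.9004 14.2862
53.0480 43.5846 32.1400 19.4928 8.9042
57.1463 48.5410 38.1340 25.5817 13.2122 4.4371
60.8731 53.0480 43.5846 32.1400 18.8389 7.3854 1.3719
64.2620 57.1463 48.5410 38.1340 25.5483 11.9057 2.6888 0.0000
67.3436 60.8731 53.0480 43.5846 32.1400 18.2994 5.2696 0.0000 0.0000
70.1458 64.2620 57.1463 48.5410 38.1340 25.5483 10.3277 0.0000 0.0000 0.0000

Δt=0.04978, u=1.09971, d=0.90933, q=0.48856, disc=e^(-rΔt)=0.99766
k=9 terminal: V=max(K-S,0) → 70.1458 64.2620 57.1463 48.5410 38.1340 25.5483 10.3277 0.0000 0.0000 0.0000
k=8: j=0 S=30.9064 intr=67.3436 cont=67.1140 V=67.3436[EX]; j=1 S=37.3769 intr=60.8731 cont=60.6435 V=60.8731[EX]; j=2 S=45.2020 intr=53.0480 cont=52.8184 V=53.0480[EX]; j=3 S=54.6654 intr=43.5846 cont=43.3550 V=43.5846[EX]; j=4 S=66.1100 intr=32.1400 cont=31.9104 V=32.1400[EX]; j=5 S=79.9506 intr=18.2994 cont=18.0698 V=18.2994[EX]; j=6 S=96.6889 intr=1.5611 cont=5.2696 V=5.2696[hold]; j=7 S=116.9314 intr=0.0000 cont=0.0000 V=0.0000[hold]; j=8 S=141.4119 intr=0.0000 cont=0.0000 V=0.0000[hold]  S*(8)=79.9506
k=7: j=0 S=33.9880 intr=64.2620 cont=64.0324 V=64.2620[EX]; j=1 S=41.1037 intr=57.1463 cont=56.9167 V=57.1463[EX]; j=2 S=49.7090 intr=48.5410 cont=48.3114 V=48.5410[EX]; j=3 S=60.1160 intr=38.1340 cont=37.9044 V=38.1340[EX]; j=4 S=72.7017 intr=25.5483 cont=25.3187 V=25.5483[EX]; j=5 S=87.9223 intr=10.3277 cont=11.9057 V=11.9057[hold]; j=6 S=106.3295 intr=0.0000 cont=2.6888 V=2.6888[hold]; j=7 S=128.5904 intr=0.0000 cont=0.0000 V=0.0000[hold]  S*(7)=72.7017
k=6: j=0 S=37.3769 intr=60.8731 cont=60.6435 V=60.8731[EX]; j=1 S=45.2020 intr=53.0480 cont=52.8184 V=53.0480[EX]; j=2 S=54.6654 intr=43.5846 cont=43.3550 V=43.5846[EX]; j=3 S=66.1100 intr=32.1400 cont=31.9104 V=32.1400[EX]; j=4 S=79.9506 intr=18.2994 cont=18.8389 V=18.8389[hold]; j=5 S=96.6889 intr=1.5611 cont=7.3854 V=7.3854[hold]; j=6 S=116.9314 intr=0.0000 cont=1.3719 V=1.3719[hold]  S*(6)=66.1100
k=5: j=0 S=41.1037 intr=57.1463 cont=56.9167 V=57.1463[EX]; j=1 S=49.7090 intr=48.5410 cont=48.3114 V=48.5410[EX]; j=2 S=60.1160 intr=38.1340 cont=37.9044 V=38.1340[EX]; j=3 S=72.7017 intr=25.5483 cont=25.5817 V=25.5817[hold]; j=4 S=87.9223 intr=10.3277 cont=13.2122 V=13.2122[hold]; j=5 S=106.3295 intr=0.0000 cont=4.4371 V=4.4371[hold]  S*(5)=60.1160
k=4: j=0 S=45.2020 intr=53.0480 cont=52.8184 V=53.0480[EX]; j=1 S=54.6654 intr=43.5846 cont=43.3550 V=43.5846[EX]; j=2 S=66.1100 intr=32.1400 cont=31.9267 V=32.1400[EX]; j=3 S=79.9506 intr=18.2994 cont=19.4928 V=19.4928[hold]; j=4 S=96.6889 intr=1.5611 cont=8.9042 V=8.9042[hold]  S*(4)=66.1100
k=3: j=0 S=49.7090 intr=48.5410 cont=48.3114 V=48.5410[EX]; j=1 S=60.1160 intr=38.1340 cont=37.9044 V=38.1340[EX]; j=2 S=72.7017 intr=25.5483 cont=25.9004 V=25.9004[hold]; j=3 S=87.9223 intr=10.3277 cont=14.2862 V=14.2862[hold]  S*(3)=60.1160
k=2: j=0 S=54.6654 intr=43.5846 cont=43.3550 V=43.5846[EX]; j=1 S=66.1100 intr=32.1400 cont=32.0820 V=32.1400[EX]; j=2 S=79.9506 intr=18.2994 cont=20.1789 V=20.1789[hold]  S*(2)=66.1100
k=1: j=0 S=60.1160 intr=38.1340 cont=37.9044 V=38.1340[EX]; j=1 S=72.7017 intr=25.5483 cont=26.2348 V=26.2348[hold]  S*(1)=60.1160
k=0: j=0 S=66.1100 intr=32.1400 cont=32.2450 V=32.2450[hold]  S*(0)=-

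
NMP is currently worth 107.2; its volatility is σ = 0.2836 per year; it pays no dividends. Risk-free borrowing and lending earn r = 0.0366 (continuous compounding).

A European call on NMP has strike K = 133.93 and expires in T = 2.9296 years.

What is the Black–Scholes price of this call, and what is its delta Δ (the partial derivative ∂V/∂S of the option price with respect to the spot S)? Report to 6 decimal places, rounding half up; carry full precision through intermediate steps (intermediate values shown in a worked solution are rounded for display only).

price = 15.859122
Δ = 0.501985

σ√T = 0.2836·√2.9296 = 0.485412
d₁ = (ln(S/K) + (r+σ²/2)T) / (σ√T) = (ln(107.2/133.93) + (0.0366+0.2836²/2)·2.9296) / 0.485412 = (-0.222621 + 0.225036) / 0.485412 = 0.004974
d₂ = d₁ − σ√T = 0.004974 − 0.485412 = -0.480437
e^{−rT} = 0.898325
N(d₁) = 0.501985,  N(d₂) = 0.315458
Call price V = S·N(d₁) − K·e^{−rT}·N(d₂) = 53.812741 − 37.953619 = 15.859122
Δ = N(d₁) = 0.501985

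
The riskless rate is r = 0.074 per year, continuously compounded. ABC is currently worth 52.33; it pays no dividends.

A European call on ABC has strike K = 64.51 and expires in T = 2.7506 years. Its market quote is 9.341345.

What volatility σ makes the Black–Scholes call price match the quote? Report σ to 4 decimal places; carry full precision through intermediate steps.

sigma = 0.2757

At σ = 0.2757 the Black–Scholes value reproduces the quote:
σ√T = 0.2757·√2.7506 = 0.457247
d₁ = (ln(S/K) + (r+σ²/2)T) / (σ√T) = (ln(52.33/64.51) + (0.074+0.2757²/2)·2.7506) / 0.457247 = (-0.209250 + 0.308082) / 0.457247 = 0.216144
d₂ = d₁ − σ√T = 0.216144 − 0.457247 = -0.241102
e^{−rT} = 0.815834
N(d₁) = 0.585562,  N(d₂) = 0.404738
V = S·N(d₁) − K·e^{−rT}·N(d₂) = 30.642476 − 21.301132 = 9.341345 (equal to the quote); since ∂V/∂σ > 0 for all σ, the implied volatility is unique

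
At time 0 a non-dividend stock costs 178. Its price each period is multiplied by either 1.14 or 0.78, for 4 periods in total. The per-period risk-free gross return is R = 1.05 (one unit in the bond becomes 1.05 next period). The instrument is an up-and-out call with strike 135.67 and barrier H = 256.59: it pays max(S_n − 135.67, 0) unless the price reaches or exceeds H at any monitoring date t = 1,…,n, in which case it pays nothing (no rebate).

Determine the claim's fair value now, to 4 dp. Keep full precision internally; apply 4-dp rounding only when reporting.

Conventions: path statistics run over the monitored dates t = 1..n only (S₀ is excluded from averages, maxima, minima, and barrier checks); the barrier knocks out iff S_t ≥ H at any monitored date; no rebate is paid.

price = 19.1087

No-arbitrage gives p* = (R−d)/(u−d) = 0.7500: enumerate every path, weight its payoff by its p*-probability, and discount by R^4.
Enumerate all 2^4 = 16 price paths (U = up ×1.14, D = down ×0.78); each path with k up-moves has probability p*^k·(1−p*)^(4−k).
DDDD: M=138.8400, payoff=0.0000, prob=0.003906
UDDD: M=202.9200, payoff=0.0000, prob=0.011719
DUDD: M=158.2776, payoff=0.0000, prob=0.011719
UUDD: M=231.3288, payoff=5.0704, prob=0.035156
DDUD: M=138.8400, payoff=0.0000, prob=0.011719
UDUD: M=202.9200, payoff=5.0704, prob=0.035156
DUUD: M=180.4365, payoff=5.0704, prob=0.035156
UUUD: M=263.7148, payoff=0.0000, prob=0.105469
DDDU: M=138.8400, payoff=0.0000, prob=0.011719
UDDU: M=202.9200, payoff=5.0704, prob=0.035156
DUDU: M=158.2776, payoff=5.0704, prob=0.035156
UUDU: M=231.3288, payoff=70.0276, prob=0.105469
DDUU: M=140.7404, payoff=5.0704, prob=0.035156
UDUU: M=205.6976, payoff=70.0276, prob=0.105469
DUUU: M=205.6976, payoff=70.0276, prob=0.105469
UUUU: M=300.6349, payoff=0.0000, prob=0.316406
Price = Σ prob·payoff / R^4 = 23.226707 / 1.215506 = 19.1087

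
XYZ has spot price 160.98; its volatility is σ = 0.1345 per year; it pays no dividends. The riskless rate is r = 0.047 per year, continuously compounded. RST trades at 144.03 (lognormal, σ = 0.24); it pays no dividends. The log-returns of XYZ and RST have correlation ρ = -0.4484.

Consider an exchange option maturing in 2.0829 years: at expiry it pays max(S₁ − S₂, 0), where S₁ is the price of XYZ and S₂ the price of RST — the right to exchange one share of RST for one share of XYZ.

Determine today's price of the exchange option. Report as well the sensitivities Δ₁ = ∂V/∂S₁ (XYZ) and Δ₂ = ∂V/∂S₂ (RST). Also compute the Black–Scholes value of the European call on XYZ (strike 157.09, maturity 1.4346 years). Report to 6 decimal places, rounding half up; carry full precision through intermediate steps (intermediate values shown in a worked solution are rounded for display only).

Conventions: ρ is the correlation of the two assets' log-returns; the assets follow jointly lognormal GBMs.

exchange price = 37.403067
Δ1 = 0.681445
Δ2 = -0.501950
price(XYZ call K=157.09) = 18.507901

σ_eff = √(σ₁² + σ₂² − 2ρσ₁σ₂) = √(0.1345² + 0.24² − 2·-0.4484·0.1345·0.24) = 0.323479
d₁ = (ln(S₁/S₂) + (q₂ − q₁ + σ_eff²/2)T) / (σ_eff√T) = (ln(160.98/144.03) + (0.0 − 0.0 + 0.052319)·2.0829) / 0.466854 = 0.471742
d₂ = d₁ − σ_eff√T = 0.471742 − 0.466854 = 0.004889
N(d₁) = 0.681445,  N(d₂) = 0.501950
V = S₁·e^{−q₁T}·N(d₁) − S₂·e^{−q₂T}·N(d₂) = 109.698965 − 72.295899 = 37.403067
Δ₁ = e^{−q₁T}·N(d₁) = 0.681445;  Δ₂ = −e^{−q₂T}·N(d₂) = -0.501950
[vanilla: XYZ call K=157.09]
σ√T = 0.1345·√1.4346 = 0.161097
d₁ = (ln(S/K) + (r+σ²/2)T) / (σ√T) = (ln(160.98/157.09) + (0.047+0.1345²/2)·1.4346) / 0.161097 = (0.024461 + 0.080402) / 0.161097 = 0.650934
d₂ = d₁ − σ√T = 0.650934 − 0.161097 = 0.489837
e^{−rT} = 0.934797
N(d₁) = 0.742455,  N(d₂) = 0.687875
price = S·N(d₁) − K·e^{−rT}·N(d₂) = 119.520481 − 101.012581 = 18.507901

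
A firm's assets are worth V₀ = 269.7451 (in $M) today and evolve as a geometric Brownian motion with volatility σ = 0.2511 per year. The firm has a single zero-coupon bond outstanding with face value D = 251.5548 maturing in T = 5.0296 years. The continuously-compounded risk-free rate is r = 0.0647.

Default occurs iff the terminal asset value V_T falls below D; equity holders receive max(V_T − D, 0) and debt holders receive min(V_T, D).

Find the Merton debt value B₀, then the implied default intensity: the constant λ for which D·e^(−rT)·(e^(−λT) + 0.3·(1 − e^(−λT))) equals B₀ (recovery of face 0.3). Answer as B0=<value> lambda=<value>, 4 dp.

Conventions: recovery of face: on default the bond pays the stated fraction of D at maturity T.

Apply the equity-as-call identities (strike 251.5548, horizon 5.0296 years):
d₁ = [ln(V₀/D) + (r + σ²/2)T] / (σ√T)
   = [ln(269.7451/251.5548) + (0.0647 + 0.5·0.2511²)·5.0296] / (0.2511·√5.0296)
   = [0.069817 + 0.483976] / 0.563136 = 0.983408
d₂ = d₁ − σ√T = 0.983408 − 0.563136 = 0.420272
N(d₁) = 0.837297,  N(d₂) = 0.662857,  e^(−rT) = 0.722227
E₀ = V₀·N(d₁) − D·e^(−rT)·N(d₂)
   = 269.7451·0.837297 − 251.5548·0.722227·0.662857 = 105.429034
B₀ = V₀ − E₀ = 269.7451 − 105.429034 = 164.316066
e^(−λT) = (B₀·e^(rT)/D − 0.3)/(1 − 0.3) = (164.3161·1.384605/251.5548 − 0.3)/0.7 = 0.86346709
λ = −ln(0.86346709)/5.0296 = 0.029187

B0=164.3161 lambda=0.0292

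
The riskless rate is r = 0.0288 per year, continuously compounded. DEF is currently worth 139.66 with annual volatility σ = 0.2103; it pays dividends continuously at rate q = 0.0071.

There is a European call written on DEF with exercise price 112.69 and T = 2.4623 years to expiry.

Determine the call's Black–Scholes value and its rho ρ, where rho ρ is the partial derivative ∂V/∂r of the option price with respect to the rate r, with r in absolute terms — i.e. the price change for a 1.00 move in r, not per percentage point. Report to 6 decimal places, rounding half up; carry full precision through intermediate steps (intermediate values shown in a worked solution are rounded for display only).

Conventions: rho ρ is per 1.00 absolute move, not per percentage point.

price = 36.887051
ρ = 191.593477

σ√T = 0.2103·√2.4623 = 0.329997
d₁ = (ln(S/K) + (r−q+σ²/2)T) / (σ√T) = (ln(139.66/112.69) + (0.0288−0.0071+0.2103²/2)·2.4623) / 0.329997 = (0.214570 + 0.107881) / 0.329997 = 0.977134
d₂ = d₁ − σ√T = 0.977134 − 0.329997 = 0.647137
e^{−rT} = 0.931542
e^{−qT} = 0.982670
N(d₁) = 0.835749,  N(d₂) = 0.741228
Call price V = S·e^{−qT}·N(d₁) − K·e^{−rT}·N(d₂) = 114.697828 − 77.810777 = 36.887051
ρ = K·T·e^{−rT}·N(d₂) = 191.593477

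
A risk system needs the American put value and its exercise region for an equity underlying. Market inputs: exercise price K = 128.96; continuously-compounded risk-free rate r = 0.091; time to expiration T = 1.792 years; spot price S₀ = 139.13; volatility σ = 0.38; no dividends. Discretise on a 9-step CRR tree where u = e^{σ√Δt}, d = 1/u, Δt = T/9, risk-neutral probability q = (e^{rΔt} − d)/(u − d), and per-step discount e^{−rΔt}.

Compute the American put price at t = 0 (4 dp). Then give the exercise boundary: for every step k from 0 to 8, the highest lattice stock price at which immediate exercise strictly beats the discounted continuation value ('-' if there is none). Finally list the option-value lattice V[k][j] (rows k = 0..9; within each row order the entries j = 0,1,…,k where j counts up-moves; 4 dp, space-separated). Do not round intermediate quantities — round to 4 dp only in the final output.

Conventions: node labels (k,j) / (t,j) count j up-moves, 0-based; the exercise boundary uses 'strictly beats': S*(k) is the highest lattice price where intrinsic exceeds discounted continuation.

price = 15.0901
boundary = - - - 83.6565 70.6089 83.6565 70.6089 83.6565 99.1152
tree:
15.0901
22.3826 8.6615
32.3201 13.6872 4.1689
45.3035 21.0696 7.1224 1.4959
58.3511 31.4528 11.9015 2.8104 0.2933
69.3637 45.3035 19.3425 5.2169 0.6113 0.0000
78.6587 58.3511 30.3264 9.5386 1.2739 0.0000 0.0000
86.5041 69.3637 45.3035 17.0996 2.6548 0.0000 0.0000 0.0000
93.1258 78.6587 58.3511 29.8448 5.5326 0.0000 0.0000 0.0000 0.0000
98.7147 86.5041 69.3637 45.3035 11.5296 0.0000 0.0000 0.0000 0.0000 0.0000

params: Δt=0.19911 u=1.18479 d=0.84403 q=0.51137 e^(-rΔt)=0.98204
t_9 payoffs: 98.7147 86.5041 69.3637 45.3035 11.5296 0.0000 0.0000 0.0000 0.0000 0.0000
t_8: node(8,0) S=35.8342 payoff=93.1258 vs cont=90.8102 → 93.1258 [stop]  node(8,1) S=50.3013 payoff=78.6587 vs cont=76.3431 → 78.6587 [stop]  node(8,2) S=70.6089 payoff=58.3511 vs cont=56.0355 → 58.3511 [stop]  node(8,3) S=99.1152 payoff=29.8448 vs cont=27.5292 → 29.8448 [stop]  node(8,4) S=139.1300 payoff=0.0000 vs cont=5.5326 → 5.5326 [wait]  node(8,5) S=195.2996 payoff=0.0000 vs cont=0.0000 → 0.0000 [wait]  node(8,6) S=274.1461 payoff=0.0000 vs cont=0.0000 → 0.0000 [wait]  node(8,7) S=384.8245 payoff=0.0000 vs cont=0.0000 → 0.0000 [wait]  node(8,8) S=540.1860 payoff=0.0000 vs cont=0.0000 → 0.0000 [wait]  ⇒ S*(8)=99.1152
t_7: node(7,0) S=42.4559 payoff=86.5041 vs cont=84.1885 → 86.5041 [stop]  node(7,1) S=59.5963 payoff=69.3637 vs cont=67.0481 → 69.3637 [stop]  node(7,2) S=83.6565 payoff=45.3035 vs cont=42.9879 → 45.3035 [stop]  node(7,3) S=117.4304 payoff=11.5296 vs cont=17.0996 → 17.0996 [wait]  node(7,4) S=164.8394 payoff=0.0000 vs cont=2.6548 → 2.6548 [wait]  node(7,5) S=231.3885 payoff=0.0000 vs cont=0.0000 → 0.0000 [wait]  node(7,6) S=324.8048 payoff=0.0000 vs cont=0.0000 → 0.0000 [wait]  node(7,7) S=455.9351 payoff=0.0000 vs cont=0.0000 → 0.0000 [wait]  ⇒ S*(7)=83.6565
t_6: node(6,0) S=50.3013 payoff=78.6587 vs cont=76.3431 → 78.6587 [stop]  node(6,1) S=70.6089 payoff=58.3511 vs cont=56.0355 → 58.3511 [stop]  node(6,2) S=99.1152 payoff=29.8448 vs cont=30.3264 → 30.3264 [wait]  node(6,3) S=139.1300 payoff=0.0000 vs cont=9.5386 → 9.5386 [wait]  node(6,4) S=195.2996 payoff=0.0000 vs cont=1.2739 → 1.2739 [wait]  node(6,5) S=274.1461 payoff=0.0000 vs cont=0.0000 → 0.0000 [wait]  node(6,6) S=384.8245 payoff=0.0000 vs cont=0.0000 → 0.0000 [wait]  ⇒ S*(6)=70.6089
t_5: node(5,0) S=59.5963 payoff=69.3637 vs cont=67.0481 → 69.3637 [stop]  node(5,1) S=83.6565 payoff=45.3035 vs cont=43.2297 → 45.3035 [stop]  node(5,2) S=117.4304 payoff=11.5296 vs cont=19.3425 → 19.3425 [wait]  node(5,3) S=164.8394 payoff=0.0000 vs cont=5.2169 → 5.2169 [wait]  node(5,4) S=231.3885 payoff=0.0000 vs cont=0.6113 → 0.6113 [wait]  node(5,5) S=324.8048 payoff=0.0000 vs cont=0.0000 → 0.0000 [wait]  ⇒ S*(5)=83.6565
t_4: node(4,0) S=70.6089 payoff=58.3511 vs cont=56.0355 → 58.3511 [stop]  node(4,1) S=99.1152 payoff=29.8448 vs cont=31.4528 → 31.4528 [wait]  node(4,2) S=139.1300 payoff=0.0000 vs cont=11.9015 → 11.9015 [wait]  node(4,3) S=195.2996 payoff=0.0000 vs cont=2.8104 → 2.8104 [wait]  node(4,4) S=274.1461 payoff=0.0000 vs cont=0.2933 → 0.2933 [wait]  ⇒ S*(4)=70.6089
t_3: node(3,0) S=83.6565 payoff=45.3035 vs cont=43.7954 → 45.3035 [stop]  node(3,1) S=117.4304 payoff=11.5296 vs cont=21.0696 → 21.0696 [wait]  node(3,2) S=164.8394 payoff=0.0000 vs cont=7.1224 → 7.1224 [wait]  node(3,3) S=231.3885 payoff=0.0000 vs cont=1.4959 → 1.4959 [wait]  ⇒ S*(3)=83.6565
t_2: node(2,0) S=99.1152 payoff=29.8448 vs cont=32.3201 → 32.3201 [wait]  node(2,1) S=139.1300 payoff=0.0000 vs cont=13.6872 → 13.6872 [wait]  node(2,2) S=195.2996 payoff=0.0000 vs cont=4.1689 → 4.1689 [wait]  ⇒ S*(2)=-
t_1: node(1,0) S=117.4304 payoff=11.5296 vs cont=22.3826 → 22.3826 [wait]  node(1,1) S=164.8394 payoff=0.0000 vs cont=8.6615 → 8.6615 [wait]  ⇒ S*(1)=-
t_0: node(0,0) S=139.1300 payoff=0.0000 vs cont=15.0901 → 15.0901 [wait]  ⇒ S*(0)=-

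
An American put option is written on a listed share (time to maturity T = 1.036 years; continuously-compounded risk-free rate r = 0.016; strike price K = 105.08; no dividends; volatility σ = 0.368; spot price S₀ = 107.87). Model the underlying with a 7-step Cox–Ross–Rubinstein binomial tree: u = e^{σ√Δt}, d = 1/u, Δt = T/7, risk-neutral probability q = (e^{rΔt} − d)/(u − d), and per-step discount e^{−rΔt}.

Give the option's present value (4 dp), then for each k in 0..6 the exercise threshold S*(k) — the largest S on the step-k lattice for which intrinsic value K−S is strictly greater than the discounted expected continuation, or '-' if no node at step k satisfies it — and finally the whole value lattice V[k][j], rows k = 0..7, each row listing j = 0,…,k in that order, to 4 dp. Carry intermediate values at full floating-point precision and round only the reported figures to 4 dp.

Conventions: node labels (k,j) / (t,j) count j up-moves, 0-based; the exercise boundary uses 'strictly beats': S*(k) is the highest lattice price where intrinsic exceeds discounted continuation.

price = 14.2200
boundary = - - - - 61.2300 70.5421 81.2704
tree:
14.2200
19.8487 8.0202
26.8569 12.1402 3.4702
35.0425 17.8718 5.8154 0.8748
43.8500 25.4055 9.5679 1.6638 0.0000
51.9328 34.5379 15.3583 3.1647 0.0000 0.0000
58.9487 43.8500 23.8096 6.0196 0.0000 0.0000 0.0000
65.0384 51.9328 34.5379 11.4497 0.0000 0.0000 0.0000 0.0000

Δt=0.14800, u=1.15208, d=0.86799, q=0.47301, disc=e^(-rΔt)=0.99763
k=7 terminal: V=max(K-S,0) → 65.0384 51.9328 34.5379 11.4497 0.0000 0.0000 0.0000 0.0000
k=6: j=0 S=46.1313 intr=58.9487 cont=58.7001 V=58.9487[EX]; j=1 S=61.2300 intr=43.8500 cont=43.6015 V=43.8500[EX]; j=2 S=81.2704 intr=23.8096 cont=23.5611 V=23.8096[EX]; j=3 S=107.8700 intr=0.0000 cont=6.0196 V=6.0196[hold]; j=4 S=143.1756 intr=0.0000 cont=0.0000 V=0.0000[hold]; j=5 S=190.0366 intr=0.0000 cont=0.0000 V=0.0000[hold]; j=6 S=252.2350 intr=0.0000 cont=0.0000 V=0.0000[hold]  S*(6)=81.2704
k=5: j=0 S=53.1472 intr=51.9328 cont=51.6843 V=51.9328[EX]; j=1 S=70.5421 intr=34.5379 cont=34.2894 V=34.5379[EX]; j=2 S=93.6303 intr=11.4497 cont=15.3583 V=15.3583[hold]; j=3 S=124.2753 intr=0.0000 cont=3.1647 V=3.1647[hold]; j=4 S=164.9503 intr=0.0000 cont=0.0000 V=0.0000[hold]; j=5 S=218.9381 intr=0.0000 cont=0.0000 V=0.0000[hold]  S*(5)=70.5421
k=4: j=0 S=61.2300 intr=43.8500 cont=43.6015 V=43.8500[EX]; j=1 S=81.2704 intr=23.8096 cont=25.4055 V=25.4055[hold]; j=2 S=107.8700 intr=0.0000 cont=9.5679 V=9.5679[hold]; j=3 S=143.1756 intr=0.0000 cont=1.6638 V=1.6638[hold]; j=4 S=190.0366 intr=0.0000 cont=0.0000 V=0.0000[hold]  S*(4)=61.2300
k=3: j=0 S=70.5421 intr=34.5379 cont=35.0425 V=35.0425[hold]; j=1 S=93.6303 intr=11.4497 cont=17.8718 V=17.8718[hold]; j=2 S=124.2753 intr=0.0000 cont=5.8154 V=5.8154[hold]; j=3 S=164.9503 intr=0.0000 cont=0.8748 V=0.8748[hold]  S*(3)=-
k=2: j=0 S=81.2704 intr=23.8096 cont=26.8569 V=26.8569[hold]; j=1 S=107.8700 intr=0.0000 cont=12.1402 V=12.1402[hold]; j=2 S=143.1756 intr=0.0000 cont=3.4702 V=3.4702[hold]  S*(2)=-
k=1: j=0 S=93.6303 intr=11.4497 cont=19.8487 V=19.8487[hold]; j=1 S=124.2753 intr=0.0000 cont=8.0202 V=8.0202[hold]  S*(1)=-
k=0: j=0 S=107.8700 intr=0.0000 cont=14.2200 V=14.2200[hold]  S*(0)=-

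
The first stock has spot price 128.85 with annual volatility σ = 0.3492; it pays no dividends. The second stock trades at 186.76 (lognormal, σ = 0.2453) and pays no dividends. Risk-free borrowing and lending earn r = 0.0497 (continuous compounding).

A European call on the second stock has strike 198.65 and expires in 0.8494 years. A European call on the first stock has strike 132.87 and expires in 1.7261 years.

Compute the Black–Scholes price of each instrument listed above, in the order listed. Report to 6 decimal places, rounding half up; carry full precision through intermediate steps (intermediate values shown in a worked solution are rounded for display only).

price(the second stock call K=198.65) = 15.197434
price(the first stock call K=132.87) = 26.364120

[the second stock call K=198.65]
σ√T = 0.2453·√0.8494 = 0.226076
d₁ = (ln(S/K) + (r+σ²/2)T) / (σ√T) = (ln(186.76/198.65) + (0.0497+0.2453²/2)·0.8494) / 0.226076 = (-0.061720 + 0.067770) / 0.226076 = 0.026762
d₂ = d₁ − σ√T = 0.026762 − 0.226076 = -0.199314
e^{−rT} = 0.958663
N(d₁) = 0.510675,  N(d₂) = 0.421009
price = S·N(d₁) − K·e^{−rT}·N(d₂) = 95.373677 − 80.176243 = 15.197434
[the first stock call K=132.87]
σ√T = 0.3492·√1.7261 = 0.458783
d₁ = (ln(S/K) + (r+σ²/2)T) / (σ√T) = (ln(128.85/132.87) + (0.0497+0.3492²/2)·1.7261) / 0.458783 = (-0.030722 + 0.191028) / 0.458783 = 0.349415
d₂ = d₁ − σ√T = 0.349415 − 0.458783 = -0.109368
e^{−rT} = 0.917790
N(d₁) = 0.636611,  N(d₂) = 0.456455
price = S·N(d₁) − K·e^{−rT}·N(d₂) = 82.027357 − 55.663238 = 26.364120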